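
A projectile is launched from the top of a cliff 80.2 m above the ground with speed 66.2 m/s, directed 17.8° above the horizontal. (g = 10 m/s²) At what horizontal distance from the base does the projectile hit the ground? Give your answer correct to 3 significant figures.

Components: v_x = 66.2 cos 17.8° = 63.03 m/s, v_y = 66.2 sin 17.8° = 20.24 m/s.
Vertical: 0 = 80.2 + 20.24 t − ½(10) t² ⇒ 5.000 t² − 20.24 t − 80.2 = 0.
t = [20.24 + √(409.7 + 1604)] / 10.00 = 6.511 s.
Horizontal: R = v_x · t = 63.03 × 6.511 = 410 m.

410 m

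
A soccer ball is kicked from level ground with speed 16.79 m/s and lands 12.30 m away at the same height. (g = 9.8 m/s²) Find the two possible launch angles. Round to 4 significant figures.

12.66° and 77.34°

Level-ground range: R = v₀² sin(2θ)/g ⇒ sin 2θ = R g / v₀² = 12.30×9.8/16.79² = 0.4276.
2θ = arcsin(0.4276) = 25.315° or 180° − 25.315° = 154.685°.
So θ = 12.66° or θ = 77.34°.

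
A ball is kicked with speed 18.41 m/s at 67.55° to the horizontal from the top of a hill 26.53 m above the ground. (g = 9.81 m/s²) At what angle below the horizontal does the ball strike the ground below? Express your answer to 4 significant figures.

v_x = 18.41 cos 67.55° = 7.0304 m/s.
At impact |v_y| = √(v_y0² + 2 g h) = √(17.015² + 2×9.81×26.53) = 28.461 m/s.
Angle below horizontal = arctan(|v_y| / v_x) = arctan(28.461 / 7.0304) = 76.12°.

76.12°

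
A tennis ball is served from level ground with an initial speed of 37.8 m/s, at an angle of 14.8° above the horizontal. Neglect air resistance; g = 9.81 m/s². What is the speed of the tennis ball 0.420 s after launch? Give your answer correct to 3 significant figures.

v_x = 37.8 cos 14.8° = 36.55 m/s (constant).
v_y(t) = 37.8 sin 14.8° − g t = 9.656 − 9.81 × 0.420 = 5.536 m/s.
Speed = √(v_x² + v_y²) = √(1336 + 30.65) = 37.0 m/s.

37.0 m/s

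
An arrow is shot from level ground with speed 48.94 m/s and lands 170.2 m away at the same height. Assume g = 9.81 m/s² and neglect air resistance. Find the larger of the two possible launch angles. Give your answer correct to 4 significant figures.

Level-ground range: R = v₀² sin(2θ)/g ⇒ sin 2θ = R g / v₀² = 170.2×9.81/48.94² = 0.6971.
2θ = arcsin(0.6971) = 44.195° or 180° − 44.195° = 135.805°.
So θ = 22.10° or θ = 67.90°.

67.90°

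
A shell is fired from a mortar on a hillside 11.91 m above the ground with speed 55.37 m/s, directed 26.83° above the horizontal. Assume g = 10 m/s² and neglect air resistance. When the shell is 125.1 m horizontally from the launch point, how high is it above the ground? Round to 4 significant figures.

v_x = 55.37 cos 26.83° = 49.409 m/s, v_y0 = 55.37 sin 26.83° = 24.991 m/s.
Time to reach x = 125.1 m: t = x / v_x = 125.1 / 49.409 = 2.5319 s.
y = 11.91 + v_y0 t − ½ g t² = 11.91 + 24.991×2.5319 − 5.000×2.5319² = 43.13 m.

43.13 m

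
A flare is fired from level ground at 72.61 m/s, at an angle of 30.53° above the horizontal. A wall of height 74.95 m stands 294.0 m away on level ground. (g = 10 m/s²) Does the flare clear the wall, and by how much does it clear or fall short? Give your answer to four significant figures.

v_x = 72.61 cos 30.53° = 62.544 m/s; v_y0 = 72.61 sin 30.53° = 36.885 m/s.
Time to reach the wall: t = 294.0 / 62.544 = 4.7007 s.
Height at that point: y = 36.885×4.7007 − 5.000×4.7007² = 62.902 m.
That is 74.95 − 62.902 = 12.05 m below the top of the wall, so the flare does not clear it.

No — it falls 12.05 m short of clearing the wall.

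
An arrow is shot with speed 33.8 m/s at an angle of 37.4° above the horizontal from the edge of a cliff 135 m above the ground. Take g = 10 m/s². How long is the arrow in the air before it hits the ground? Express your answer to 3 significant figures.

7.64 s

Vertical component: v_y = 33.8 sin 37.4° = 20.53 m/s.
Taking up as positive with launch at y = 135 m, landing at y = 0: 0 = 135 + 20.53 t − ½(10) t².
Solving 5.000 t² − 20.53 t − 135 = 0 gives t = [20.53 + √(20.53² + 4·5.000·135)] / 10.00 = 7.64 s.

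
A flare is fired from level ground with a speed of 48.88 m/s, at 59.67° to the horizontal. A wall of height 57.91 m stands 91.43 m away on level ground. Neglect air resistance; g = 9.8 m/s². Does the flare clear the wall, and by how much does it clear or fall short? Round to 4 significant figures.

v_x = 48.88 cos 59.67° = 24.683 m/s; v_y0 = 48.88 sin 59.67° = 42.190 m/s.
Time to reach the wall: t = 91.43 / 24.683 = 3.7042 s.
Height at that point: y = 42.190×3.7042 − 4.900×3.7042² = 89.047 m.
That is 89.047 − 57.91 = 31.14 m above the top of the wall, so the flare clears it.

Yes — it clears the wall by 31.14 m.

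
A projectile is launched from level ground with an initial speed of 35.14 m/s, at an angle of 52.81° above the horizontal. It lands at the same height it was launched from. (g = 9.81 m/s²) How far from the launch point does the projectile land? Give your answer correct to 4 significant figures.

Components: v_x = 35.14 cos 52.81° = 21.241 m/s, v_y = 35.14 sin 52.81° = 27.994 m/s.
Time of flight (same landing height): t = 2 v_y / g = 2 × 27.994 / 9.81 = 5.7072 s.
Range: R = v_x · t = 21.241 × 5.7072 = 121.2 m.

121.2 m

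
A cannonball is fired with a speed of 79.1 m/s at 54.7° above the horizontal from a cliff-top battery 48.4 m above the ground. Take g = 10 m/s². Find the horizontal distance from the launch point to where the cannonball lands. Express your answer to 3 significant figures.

623 m

Components: v_x = 79.1 cos 54.7° = 45.71 m/s, v_y = 79.1 sin 54.7° = 64.56 m/s.
Vertical: 0 = 48.4 + 64.56 t − ½(10) t² ⇒ 5.000 t² − 64.56 t − 48.4 = 0.
t = [64.56 + √(4168 + 968.0)] / 10.00 = 13.62 s.
Horizontal: R = v_x · t = 45.71 × 13.62 = 623 m.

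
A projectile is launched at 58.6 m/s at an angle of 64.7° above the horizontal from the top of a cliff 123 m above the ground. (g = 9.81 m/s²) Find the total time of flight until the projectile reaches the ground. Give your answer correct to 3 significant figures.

12.8 s

Vertical component: v_y = 58.6 sin 64.7° = 52.98 m/s.
Taking up as positive with launch at y = 123 m, landing at y = 0: 0 = 123 + 52.98 t − ½(9.81) t².
Solving 4.905 t² − 52.98 t − 123 = 0 gives t = [52.98 + √(52.98² + 4·4.905·123)] / 9.810 = 12.8 s.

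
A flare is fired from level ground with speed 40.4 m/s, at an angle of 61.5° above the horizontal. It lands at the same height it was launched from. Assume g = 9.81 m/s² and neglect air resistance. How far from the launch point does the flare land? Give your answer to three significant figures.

140 m

Components: v_x = 40.4 cos 61.5° = 19.28 m/s, v_y = 40.4 sin 61.5° = 35.50 m/s.
Time of flight (same landing height): t = 2 v_y / g = 2 × 35.50 / 9.81 = 7.238 s.
Range: R = v_x · t = 19.28 × 7.238 = 140 m.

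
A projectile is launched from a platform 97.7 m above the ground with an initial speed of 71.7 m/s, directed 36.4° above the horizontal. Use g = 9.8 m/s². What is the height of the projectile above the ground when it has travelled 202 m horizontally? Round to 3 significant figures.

v_x = 71.7 cos 36.4° = 57.71 m/s, v_y0 = 71.7 sin 36.4° = 42.55 m/s.
Time to reach x = 202 m: t = x / v_x = 202 / 57.71 = 3.500 s.
y = 97.7 + v_y0 t − ½ g t² = 97.7 + 42.55×3.500 − 4.900×3.500² = 187 m.

187 m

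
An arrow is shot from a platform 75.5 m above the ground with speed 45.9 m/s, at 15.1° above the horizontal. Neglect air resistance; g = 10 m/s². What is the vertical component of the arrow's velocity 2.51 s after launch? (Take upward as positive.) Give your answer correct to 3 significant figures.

Initial vertical component: v_y0 = 45.9 sin 15.1° = 11.96 m/s.
v_y(t) = v_y0 − g t = 11.96 − 10 × 2.51 = -13.1 m/s.

-13.1 m/s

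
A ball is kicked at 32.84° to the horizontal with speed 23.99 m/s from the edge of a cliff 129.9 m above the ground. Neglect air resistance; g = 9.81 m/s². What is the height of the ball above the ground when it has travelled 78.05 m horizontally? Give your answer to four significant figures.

106.7 m

v_x = 23.99 cos 32.84° = 20.156 m/s, v_y0 = 23.99 sin 32.84° = 13.010 m/s.
Time to reach x = 78.05 m: t = x / v_x = 78.05 / 20.156 = 3.8723 s.
y = 129.9 + v_y0 t − ½ g t² = 129.9 + 13.010×3.8723 − 4.905×3.8723² = 106.7 m.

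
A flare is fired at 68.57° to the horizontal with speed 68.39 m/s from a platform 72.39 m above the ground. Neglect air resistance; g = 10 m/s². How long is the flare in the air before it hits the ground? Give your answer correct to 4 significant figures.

13.78 s

Vertical component: v_y = 68.39 sin 68.57° = 63.662 m/s.
Taking up as positive with launch at y = 72.39 m, landing at y = 0: 0 = 72.39 + 63.662 t − ½(10) t².
Solving 5.000 t² − 63.662 t − 72.39 = 0 gives t = [63.662 + √(63.662² + 4·5.000·72.39)] / 10.00 = 13.78 s.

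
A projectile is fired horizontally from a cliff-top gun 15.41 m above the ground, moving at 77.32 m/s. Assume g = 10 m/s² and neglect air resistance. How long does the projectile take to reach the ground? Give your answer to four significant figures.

1.756 s

The horizontal speed doesn't affect the fall. With v_y0 = 0, h = ½ g t².
t = √(2 × 15.41 / 10) = √3.0820 = 1.756 s.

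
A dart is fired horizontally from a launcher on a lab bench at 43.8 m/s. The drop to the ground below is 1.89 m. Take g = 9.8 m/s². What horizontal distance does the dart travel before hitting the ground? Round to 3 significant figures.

Initial vertical velocity is zero, so the fall time comes from h = ½ g t²: t = √(2 × 1.89 / 9.8) = 0.6211 s.
Horizontal motion is uniform at 43.8 m/s, so x = 43.8 × 0.6211 = 27.2 m.

27.2 m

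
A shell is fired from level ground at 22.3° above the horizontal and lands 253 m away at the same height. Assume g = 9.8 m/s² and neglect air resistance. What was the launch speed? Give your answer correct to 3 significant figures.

On level ground, R = v₀² sin(2θ) / g, so v₀ = √(R g / sin 2θ).
sin(2 × 22.3°) = 0.7022.
v₀ = √(253 × 9.8 / 0.7022) = √3531 = 59.4 m/s.

59.4 m/s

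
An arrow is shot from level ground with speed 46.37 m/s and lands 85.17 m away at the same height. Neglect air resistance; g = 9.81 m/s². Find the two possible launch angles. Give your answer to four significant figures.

Level-ground range: R = v₀² sin(2θ)/g ⇒ sin 2θ = R g / v₀² = 85.17×9.81/46.37² = 0.3886.
2θ = arcsin(0.3886) = 22.867° or 180° − 22.867° = 157.133°.
So θ = 11.43° or θ = 78.57°.

11.43° and 78.57°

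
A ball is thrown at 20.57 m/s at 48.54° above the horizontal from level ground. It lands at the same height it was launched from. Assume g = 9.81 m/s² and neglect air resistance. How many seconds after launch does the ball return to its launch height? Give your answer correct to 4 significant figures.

3.143 s

Vertical component: v_y = 20.57 sin 48.54° = 15.416 m/s.
For a projectile landing at launch height, time of flight is t = 2 v_y / g = 2 × 15.416 / 9.81 = 3.143 s.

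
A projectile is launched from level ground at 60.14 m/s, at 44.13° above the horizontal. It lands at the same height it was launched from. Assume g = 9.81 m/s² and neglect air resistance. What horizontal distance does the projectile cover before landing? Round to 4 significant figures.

368.5 m

Components: v_x = 60.14 cos 44.13° = 43.166 m/s, v_y = 60.14 sin 44.13° = 41.875 m/s.
Time of flight (same landing height): t = 2 v_y / g = 2 × 41.875 / 9.81 = 8.5372 s.
Range: R = v_x · t = 43.166 × 8.5372 = 368.5 m.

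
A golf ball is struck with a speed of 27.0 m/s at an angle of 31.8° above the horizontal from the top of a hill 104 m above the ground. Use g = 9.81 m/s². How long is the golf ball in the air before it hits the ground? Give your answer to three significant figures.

Vertical component: v_y = 27.0 sin 31.8° = 14.23 m/s.
Taking up as positive with launch at y = 104 m, landing at y = 0: 0 = 104 + 14.23 t − ½(9.81) t².
Solving 4.905 t² − 14.23 t − 104 = 0 gives t = [14.23 + √(14.23² + 4·4.905·104)] / 9.810 = 6.28 s.

6.28 s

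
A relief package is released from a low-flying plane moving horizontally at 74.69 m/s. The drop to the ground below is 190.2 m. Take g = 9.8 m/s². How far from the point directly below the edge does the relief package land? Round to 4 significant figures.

Initial vertical velocity is zero, so the fall time comes from h = ½ g t²: t = √(2 × 190.2 / 9.8) = 6.2303 s.
Horizontal motion is uniform at 74.69 m/s, so x = 74.69 × 6.2303 = 465.3 m.

465.3 m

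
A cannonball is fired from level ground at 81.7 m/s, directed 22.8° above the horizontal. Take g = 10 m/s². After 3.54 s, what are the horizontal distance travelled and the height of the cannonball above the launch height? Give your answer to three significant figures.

x = 267 m, y = 49.4 m

v_x = 81.7 cos 22.8° = 75.32 m/s; v_y0 = 81.7 sin 22.8° = 31.66 m/s.
x = v_x t = 75.32 × 3.54 = 267 m.
y = v_y0 t − ½ g t² = 31.66×3.54 − 5.000×3.54² = 49.4 m.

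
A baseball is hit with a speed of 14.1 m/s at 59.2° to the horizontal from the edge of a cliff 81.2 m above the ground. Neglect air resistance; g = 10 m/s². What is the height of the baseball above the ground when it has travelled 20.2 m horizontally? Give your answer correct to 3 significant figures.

v_x = 14.1 cos 59.2° = 7.220 m/s, v_y0 = 14.1 sin 59.2° = 12.11 m/s.
Time to reach x = 20.2 m: t = x / v_x = 20.2 / 7.220 = 2.798 s.
y = 81.2 + v_y0 t − ½ g t² = 81.2 + 12.11×2.798 − 5.000×2.798² = 75.9 m.

75.9 m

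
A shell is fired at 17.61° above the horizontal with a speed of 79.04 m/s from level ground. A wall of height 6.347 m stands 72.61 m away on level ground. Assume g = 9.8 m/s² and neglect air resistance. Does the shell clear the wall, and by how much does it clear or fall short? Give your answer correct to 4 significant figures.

v_x = 79.04 cos 17.61° = 75.336 m/s; v_y0 = 79.04 sin 17.61° = 23.912 m/s.
Time to reach the wall: t = 72.61 / 75.336 = 0.96382 s.
Height at that point: y = 23.912×0.96382 − 4.900×0.96382² = 18.495 m.
That is 18.495 − 6.347 = 12.15 m above the top of the wall, so the shell clears it.

Yes — it clears the wall by 12.15 m.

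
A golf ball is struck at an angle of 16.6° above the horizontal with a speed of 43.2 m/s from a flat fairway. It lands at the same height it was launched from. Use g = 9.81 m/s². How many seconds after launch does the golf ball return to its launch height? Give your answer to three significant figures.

Vertical component: v_y = 43.2 sin 16.6° = 12.34 m/s.
For a projectile landing at launch height, time of flight is t = 2 v_y / g = 2 × 12.34 / 9.81 = 2.52 s.

2.52 s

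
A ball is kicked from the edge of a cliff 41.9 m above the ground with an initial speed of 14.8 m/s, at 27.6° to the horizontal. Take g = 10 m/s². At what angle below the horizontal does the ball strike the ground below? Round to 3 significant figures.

66.2°

v_x = 14.8 cos 27.6° = 13.12 m/s.
At impact |v_y| = √(v_y0² + 2 g h) = √(6.857² + 2×10×41.9) = 29.75 m/s.
Angle below horizontal = arctan(|v_y| / v_x) = arctan(29.75 / 13.12) = 66.2°.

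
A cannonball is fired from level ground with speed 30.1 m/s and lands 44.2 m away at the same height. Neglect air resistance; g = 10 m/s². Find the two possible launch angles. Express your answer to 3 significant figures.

14.6° and 75.4°

Level-ground range: R = v₀² sin(2θ)/g ⇒ sin 2θ = R g / v₀² = 44.2×10/30.1² = 0.4879.
2θ = arcsin(0.4879) = 29.20° or 180° − 29.20° = 150.80°.
So θ = 14.6° or θ = 75.4°.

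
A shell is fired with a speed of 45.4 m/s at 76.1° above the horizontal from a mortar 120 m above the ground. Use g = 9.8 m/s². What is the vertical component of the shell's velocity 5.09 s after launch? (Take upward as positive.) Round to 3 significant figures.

Initial vertical component: v_y0 = 45.4 sin 76.1° = 44.07 m/s.
v_y(t) = v_y0 − g t = 44.07 − 9.8 × 5.09 = -5.81 m/s.

-5.81 m/s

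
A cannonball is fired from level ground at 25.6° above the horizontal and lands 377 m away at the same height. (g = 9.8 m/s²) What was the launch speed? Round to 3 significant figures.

On level ground, R = v₀² sin(2θ) / g, so v₀ = √(R g / sin 2θ).
sin(2 × 25.6°) = 0.7793.
v₀ = √(377 × 9.8 / 0.7793) = √4741 = 68.9 m/s.

68.9 m/s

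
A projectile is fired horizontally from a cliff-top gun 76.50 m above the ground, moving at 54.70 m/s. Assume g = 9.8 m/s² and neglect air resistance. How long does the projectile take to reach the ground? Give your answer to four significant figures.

3.951 s

The horizontal speed doesn't affect the fall. With v_y0 = 0, h = ½ g t².
t = √(2 × 76.50 / 9.8) = √15.612 = 3.951 s.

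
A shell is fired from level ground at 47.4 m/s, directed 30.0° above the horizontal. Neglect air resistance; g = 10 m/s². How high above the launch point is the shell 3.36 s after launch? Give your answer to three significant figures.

v_y0 = 47.4 sin 30.0° = 23.70 m/s.
y(t) = v_y0 t − ½ g t² = 23.70×3.36 − 5.000×3.36² = 23.2 m.

23.2 m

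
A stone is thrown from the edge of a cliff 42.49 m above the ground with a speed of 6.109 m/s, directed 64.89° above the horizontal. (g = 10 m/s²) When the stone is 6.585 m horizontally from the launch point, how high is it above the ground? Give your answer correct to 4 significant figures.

24.28 m

v_x = 6.109 cos 64.89° = 2.5924 m/s, v_y0 = 6.109 sin 64.89° = 5.5317 m/s.
Time to reach x = 6.585 m: t = x / v_x = 6.585 / 2.5924 = 2.5401 s.
y = 42.49 + v_y0 t − ½ g t² = 42.49 + 5.5317×2.5401 − 5.000×2.5401² = 24.28 m.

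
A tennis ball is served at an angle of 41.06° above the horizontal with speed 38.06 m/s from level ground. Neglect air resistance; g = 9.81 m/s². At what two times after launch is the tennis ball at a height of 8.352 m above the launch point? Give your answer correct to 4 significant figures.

0.3594 s and 4.737 s

v_y0 = 38.06 sin 41.06° = 25.000 m/s.
Set y = v_y0 t − ½ g t² = 8.352: 4.905 t² − 25.000 t + 8.352 = 0.
t = [25.000 ± √(625.00 − 163.87)] / 9.81 = (25.000 ± 21.474) / 9.81, giving t = 0.3594 s or t = 4.737 s.
So the tennis ball is at 8.352 m at t = 0.3594 s (rising) and t = 4.737 s (falling).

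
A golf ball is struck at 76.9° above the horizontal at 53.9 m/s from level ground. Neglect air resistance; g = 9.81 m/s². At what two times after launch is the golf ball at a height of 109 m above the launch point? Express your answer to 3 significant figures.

2.82 s and 7.88 s

v_y0 = 53.9 sin 76.9° = 52.50 m/s.
Set y = v_y0 t − ½ g t² = 109: 4.905 t² − 52.50 t + 109 = 0.
t = [52.50 ± √(2756 − 2139)] / 9.81 = (52.50 ± 24.84) / 9.81, giving t = 2.82 s or t = 7.88 s.
So the golf ball is at 109 m at t = 2.82 s (rising) and t = 7.88 s (falling).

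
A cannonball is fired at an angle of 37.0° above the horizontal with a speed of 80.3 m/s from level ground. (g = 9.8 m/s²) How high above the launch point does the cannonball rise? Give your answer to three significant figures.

Vertical component of launch velocity: v_y = 80.3 sin 37.0° = 48.33 m/s.
At the highest point the vertical velocity is zero, so v_y² = 2 g h_max.
h_max = (48.33)² / (2 × 9.8) = 2336 / 19.60 = 119 m.

119 m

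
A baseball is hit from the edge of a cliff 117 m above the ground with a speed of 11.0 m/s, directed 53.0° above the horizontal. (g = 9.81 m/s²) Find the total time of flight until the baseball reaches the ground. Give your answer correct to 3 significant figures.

Vertical component: v_y = 11.0 sin 53.0° = 8.785 m/s.
Taking up as positive with launch at y = 117 m, landing at y = 0: 0 = 117 + 8.785 t − ½(9.81) t².
Solving 4.905 t² − 8.785 t − 117 = 0 gives t = [8.785 + √(8.785² + 4·4.905·117)] / 9.810 = 5.86 s.

5.86 s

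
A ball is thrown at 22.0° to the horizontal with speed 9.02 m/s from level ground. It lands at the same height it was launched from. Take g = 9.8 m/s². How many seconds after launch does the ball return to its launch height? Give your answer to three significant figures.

0.690 s

Vertical component: v_y = 9.02 sin 22.0° = 3.379 m/s.
For a projectile landing at launch height, time of flight is t = 2 v_y / g = 2 × 3.379 / 9.8 = 0.690 s.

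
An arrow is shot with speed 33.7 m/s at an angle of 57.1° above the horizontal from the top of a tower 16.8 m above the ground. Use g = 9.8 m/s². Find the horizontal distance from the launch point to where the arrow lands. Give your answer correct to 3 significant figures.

Components: v_x = 33.7 cos 57.1° = 18.30 m/s, v_y = 33.7 sin 57.1° = 28.30 m/s.
Vertical: 0 = 16.8 + 28.30 t − ½(9.8) t² ⇒ 4.900 t² − 28.30 t − 16.8 = 0.
t = [28.30 + √(800.9 + 329.3)] / 9.800 = 6.318 s.
Horizontal: R = v_x · t = 18.30 × 6.318 = 116 m.

116 m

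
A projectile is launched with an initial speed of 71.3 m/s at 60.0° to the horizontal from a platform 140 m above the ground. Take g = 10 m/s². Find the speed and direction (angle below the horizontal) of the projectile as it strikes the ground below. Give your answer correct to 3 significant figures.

88.8 m/s at 66.3° below the horizontal

v_x = 71.3 cos 60.0° = 35.65 m/s (constant).
|v_y| at impact = √((61.75)² + 2×10×140) = 81.32 m/s.
Speed = √(35.65² + 81.32²) = 88.8 m/s; angle = arctan(81.32/35.65) = 66.3° below horizontal.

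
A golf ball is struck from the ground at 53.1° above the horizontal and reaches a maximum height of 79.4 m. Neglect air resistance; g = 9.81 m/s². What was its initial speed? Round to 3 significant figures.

49.4 m/s

At maximum height v_y = 0, so (v₀ sin θ)² = 2 g H.
v₀ sin 53.1° = √(2 × 9.81 × 79.4) = 39.47 m/s.
v₀ = 39.47 / sin 53.1° = 39.47 / 0.7997 = 49.4 m/s.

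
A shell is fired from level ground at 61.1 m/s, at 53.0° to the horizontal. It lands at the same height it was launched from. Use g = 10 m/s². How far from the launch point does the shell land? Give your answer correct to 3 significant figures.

For level ground, R = v₀² sin(2θ) / g.
sin(2 × 53.0°) = sin 106.0° = 0.9613.
R = (61.1)² × 0.9613 / 10 = 359 m.

359 m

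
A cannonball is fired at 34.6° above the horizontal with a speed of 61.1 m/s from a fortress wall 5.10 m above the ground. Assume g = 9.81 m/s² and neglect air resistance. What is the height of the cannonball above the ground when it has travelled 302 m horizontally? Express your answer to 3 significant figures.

v_x = 61.1 cos 34.6° = 50.29 m/s, v_y0 = 61.1 sin 34.6° = 34.70 m/s.
Time to reach x = 302 m: t = x / v_x = 302 / 50.29 = 6.005 s.
y = 5.10 + v_y0 t − ½ g t² = 5.10 + 34.70×6.005 − 4.905×6.005² = 36.6 m.

36.6 m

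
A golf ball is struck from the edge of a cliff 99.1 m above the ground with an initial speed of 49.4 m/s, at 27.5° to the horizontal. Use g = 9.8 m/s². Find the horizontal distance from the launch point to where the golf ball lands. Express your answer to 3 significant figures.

324 m

Components: v_x = 49.4 cos 27.5° = 43.82 m/s, v_y = 49.4 sin 27.5° = 22.81 m/s.
Vertical: 0 = 99.1 + 22.81 t − ½(9.8) t² ⇒ 4.900 t² − 22.81 t − 99.1 = 0.
t = [22.81 + √(520.3 + 1942)] / 9.800 = 7.391 s.
Horizontal: R = v_x · t = 43.82 × 7.391 = 324 m.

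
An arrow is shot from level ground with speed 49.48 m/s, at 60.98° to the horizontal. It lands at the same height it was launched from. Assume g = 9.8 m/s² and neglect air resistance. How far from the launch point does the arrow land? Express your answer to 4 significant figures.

212.0 m

For level ground, R = v₀² sin(2θ) / g.
sin(2 × 60.98°) = sin 121.96° = 0.8484.
R = (49.48)² × 0.8484 / 9.8 = 212.0 m.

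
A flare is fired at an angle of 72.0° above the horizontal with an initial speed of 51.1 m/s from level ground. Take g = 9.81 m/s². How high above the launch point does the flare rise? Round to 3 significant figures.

Vertical component of launch velocity: v_y = 51.1 sin 72.0° = 48.60 m/s.
At the highest point the vertical velocity is zero, so v_y² = 2 g h_max.
h_max = (48.60)² / (2 × 9.81) = 2362 / 19.62 = 120 m.

120 m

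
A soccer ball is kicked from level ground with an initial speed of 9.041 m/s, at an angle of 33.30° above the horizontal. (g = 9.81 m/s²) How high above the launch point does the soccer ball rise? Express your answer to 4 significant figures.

1.256 m

Vertical component of launch velocity: v_y = 9.041 sin 33.30° = 4.9637 m/s.
At the highest point the vertical velocity is zero, so v_y² = 2 g h_max.
h_max = (4.9637)² / (2 × 9.81) = 24.638 / 19.62 = 1.256 m.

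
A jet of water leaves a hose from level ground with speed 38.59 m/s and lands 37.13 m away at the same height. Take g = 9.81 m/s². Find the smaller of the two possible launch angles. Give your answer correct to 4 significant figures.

Level-ground range: R = v₀² sin(2θ)/g ⇒ sin 2θ = R g / v₀² = 37.13×9.81/38.59² = 0.2446.
2θ = arcsin(0.2446) = 14.158° or 180° − 14.158° = 165.842°.
So θ = 7.079° or θ = 82.92°.

7.079°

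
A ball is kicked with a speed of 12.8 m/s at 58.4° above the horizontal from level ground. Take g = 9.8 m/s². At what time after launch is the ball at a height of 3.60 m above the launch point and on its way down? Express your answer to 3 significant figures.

1.82 s

v_y0 = 12.8 sin 58.4° = 10.90 m/s.
Set y = v_y0 t − ½ g t² = 3.60: 4.900 t² − 10.90 t + 3.60 = 0.
t = [10.90 ± √(118.8 − 70.56)] / 9.8 = (10.90 ± 6.946) / 9.8, giving t = 0.403 s or t = 1.82 s.
On the way down corresponds to the larger root: t = 1.82 s.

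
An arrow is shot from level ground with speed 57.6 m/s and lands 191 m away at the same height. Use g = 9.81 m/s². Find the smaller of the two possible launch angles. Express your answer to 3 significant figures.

17.2°

Level-ground range: R = v₀² sin(2θ)/g ⇒ sin 2θ = R g / v₀² = 191×9.81/57.6² = 0.5648.
2θ = arcsin(0.5648) = 34.39° or 180° − 34.39° = 145.61°.
So θ = 17.2° or θ = 72.8°.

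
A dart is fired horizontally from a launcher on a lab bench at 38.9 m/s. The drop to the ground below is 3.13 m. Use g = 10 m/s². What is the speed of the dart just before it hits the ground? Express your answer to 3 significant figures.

39.7 m/s

Fall time: t = √(2 × 3.13 / 10) = 0.7912 s.
At impact: v_x = 38.9 m/s (unchanged), v_y = g t = 10 × 0.7912 = 7.912 m/s.
Speed = √(v_x² + v_y²) = √(1513 + 62.60) = 39.7 m/s.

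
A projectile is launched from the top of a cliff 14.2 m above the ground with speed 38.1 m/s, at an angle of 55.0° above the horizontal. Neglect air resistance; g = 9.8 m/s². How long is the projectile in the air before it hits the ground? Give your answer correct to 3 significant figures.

Vertical component: v_y = 38.1 sin 55.0° = 31.21 m/s.
Taking up as positive with launch at y = 14.2 m, landing at y = 0: 0 = 14.2 + 31.21 t − ½(9.8) t².
Solving 4.900 t² − 31.21 t − 14.2 = 0 gives t = [31.21 + √(31.21² + 4·4.900·14.2)] / 9.800 = 6.80 s.

6.80 s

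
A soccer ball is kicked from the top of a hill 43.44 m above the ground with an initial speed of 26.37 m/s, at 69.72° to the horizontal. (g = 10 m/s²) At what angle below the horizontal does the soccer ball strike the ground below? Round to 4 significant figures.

v_x = 26.37 cos 69.72° = 9.1401 m/s.
At impact |v_y| = √(v_y0² + 2 g h) = √(24.735² + 2×10×43.44) = 38.479 m/s.
Angle below horizontal = arctan(|v_y| / v_x) = arctan(38.479 / 9.1401) = 76.64°.

76.64°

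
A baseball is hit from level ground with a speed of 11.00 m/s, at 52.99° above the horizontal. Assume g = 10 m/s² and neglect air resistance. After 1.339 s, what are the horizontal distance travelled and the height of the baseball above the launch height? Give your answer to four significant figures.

v_x = 11.00 cos 52.99° = 6.6215 m/s; v_y0 = 11.00 sin 52.99° = 8.7838 m/s.
x = v_x t = 6.6215 × 1.339 = 8.866 m.
y = v_y0 t − ½ g t² = 8.7838×1.339 − 5.000×1.339² = 2.797 m.

x = 8.866 m, y = 2.797 m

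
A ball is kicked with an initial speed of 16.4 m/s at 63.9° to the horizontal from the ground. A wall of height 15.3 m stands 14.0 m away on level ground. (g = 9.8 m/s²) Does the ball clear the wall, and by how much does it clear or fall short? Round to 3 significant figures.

v_x = 16.4 cos 63.9° = 7.215 m/s; v_y0 = 16.4 sin 63.9° = 14.73 m/s.
Time to reach the wall: t = 14.0 / 7.215 = 1.940 s.
Height at that point: y = 14.73×1.940 − 4.900×1.940² = 10.13 m.
That is 15.3 − 10.13 = 5.17 m below the top of the wall, so the ball does not clear it.

No — it falls 5.17 m short of clearing the wall.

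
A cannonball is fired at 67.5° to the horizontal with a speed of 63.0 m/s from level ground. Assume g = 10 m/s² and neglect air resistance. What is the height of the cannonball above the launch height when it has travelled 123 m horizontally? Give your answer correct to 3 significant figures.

v_x = 63.0 cos 67.5° = 24.11 m/s, v_y0 = 63.0 sin 67.5° = 58.20 m/s.
Time to reach x = 123 m: t = x / v_x = 123 / 24.11 = 5.102 s.
y = v_y0 t − ½ g t² = 58.20×5.102 − 5.000×5.102² = 167 m.

167 m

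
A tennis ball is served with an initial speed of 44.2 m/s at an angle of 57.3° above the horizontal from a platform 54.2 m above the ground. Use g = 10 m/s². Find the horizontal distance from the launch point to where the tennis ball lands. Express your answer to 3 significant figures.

207 m

Components: v_x = 44.2 cos 57.3° = 23.88 m/s, v_y = 44.2 sin 57.3° = 37.19 m/s.
Vertical: 0 = 54.2 + 37.19 t − ½(10) t² ⇒ 5.000 t² − 37.19 t − 54.2 = 0.
t = [37.19 + √(1383 + 1084)] / 10.00 = 8.686 s.
Horizontal: R = v_x · t = 23.88 × 8.686 = 207 m.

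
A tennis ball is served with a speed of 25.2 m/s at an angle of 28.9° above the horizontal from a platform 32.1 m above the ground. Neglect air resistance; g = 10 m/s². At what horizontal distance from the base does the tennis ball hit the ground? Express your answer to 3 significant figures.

Components: v_x = 25.2 cos 28.9° = 22.06 m/s, v_y = 25.2 sin 28.9° = 12.18 m/s.
Vertical: 0 = 32.1 + 12.18 t − ½(10) t² ⇒ 5.000 t² − 12.18 t − 32.1 = 0.
t = [12.18 + √(148.4 + 642.0)] / 10.00 = 4.029 s.
Horizontal: R = v_x · t = 22.06 × 4.029 = 88.9 m.

88.9 m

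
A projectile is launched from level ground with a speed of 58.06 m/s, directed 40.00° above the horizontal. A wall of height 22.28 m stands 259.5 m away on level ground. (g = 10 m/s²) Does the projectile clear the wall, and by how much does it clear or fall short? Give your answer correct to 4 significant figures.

v_x = 58.06 cos 40.00° = 44.477 m/s; v_y0 = 58.06 sin 40.00° = 37.320 m/s.
Time to reach the wall: t = 259.5 / 44.477 = 5.8345 s.
Height at that point: y = 37.320×5.8345 − 5.000×5.8345² = 47.537 m.
That is 47.537 − 22.28 = 25.26 m above the top of the wall, so the projectile clears it.

Yes — it clears the wall by 25.26 m.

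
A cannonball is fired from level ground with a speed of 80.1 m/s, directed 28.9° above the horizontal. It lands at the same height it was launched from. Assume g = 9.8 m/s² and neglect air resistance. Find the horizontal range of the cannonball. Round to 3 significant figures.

554 m

Components: v_x = 80.1 cos 28.9° = 70.12 m/s, v_y = 80.1 sin 28.9° = 38.71 m/s.
Time of flight (same landing height): t = 2 v_y / g = 2 × 38.71 / 9.8 = 7.900 s.
Range: R = v_x · t = 70.12 × 7.900 = 554 m.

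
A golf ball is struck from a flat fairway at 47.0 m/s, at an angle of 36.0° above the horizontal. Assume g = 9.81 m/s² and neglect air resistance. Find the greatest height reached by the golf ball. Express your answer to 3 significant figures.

Vertical component of launch velocity: v_y = 47.0 sin 36.0° = 27.63 m/s.
At the highest point the vertical velocity is zero, so v_y² = 2 g h_max.
h_max = (27.63)² / (2 × 9.81) = 763.4 / 19.62 = 38.9 m.

38.9 m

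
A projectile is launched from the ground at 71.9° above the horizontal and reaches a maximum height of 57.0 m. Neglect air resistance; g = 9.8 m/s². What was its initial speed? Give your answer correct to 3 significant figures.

At maximum height v_y = 0, so (v₀ sin θ)² = 2 g H.
v₀ sin 71.9° = √(2 × 9.8 × 57.0) = 33.42 m/s.
v₀ = 33.42 / sin 71.9° = 33.42 / 0.9505 = 35.2 m/s.

35.2 m/s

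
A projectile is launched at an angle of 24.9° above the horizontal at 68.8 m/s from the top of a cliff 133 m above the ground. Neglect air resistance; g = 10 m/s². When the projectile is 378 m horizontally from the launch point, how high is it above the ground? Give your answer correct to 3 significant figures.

v_x = 68.8 cos 24.9° = 62.40 m/s, v_y0 = 68.8 sin 24.9° = 28.97 m/s.
Time to reach x = 378 m: t = x / v_x = 378 / 62.40 = 6.058 s.
y = 133 + v_y0 t − ½ g t² = 133 + 28.97×6.058 − 5.000×6.058² = 125 m.

125 m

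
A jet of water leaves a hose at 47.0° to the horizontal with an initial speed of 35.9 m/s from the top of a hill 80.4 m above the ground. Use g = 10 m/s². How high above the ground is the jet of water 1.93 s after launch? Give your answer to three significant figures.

v_y0 = 35.9 sin 47.0° = 26.26 m/s.
y(t) = 80.4 + v_y0 t − ½ g t² = 80.4 + 26.26×1.93 − ½×10×1.93² = 112 m.

112 m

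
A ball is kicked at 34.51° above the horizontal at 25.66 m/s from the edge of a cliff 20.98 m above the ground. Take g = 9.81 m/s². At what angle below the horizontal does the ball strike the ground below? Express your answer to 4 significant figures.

v_x = 25.66 cos 34.51° = 21.145 m/s.
At impact |v_y| = √(v_y0² + 2 g h) = √(14.538² + 2×9.81×20.98) = 24.960 m/s.
Angle below horizontal = arctan(|v_y| / v_x) = arctan(24.960 / 21.145) = 49.73°.

49.73°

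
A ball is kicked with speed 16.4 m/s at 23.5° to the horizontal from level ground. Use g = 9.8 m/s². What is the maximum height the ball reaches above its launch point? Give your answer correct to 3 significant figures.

2.18 m

Vertical component of launch velocity: v_y = 16.4 sin 23.5° = 6.539 m/s.
At the highest point the vertical velocity is zero, so v_y² = 2 g h_max.
h_max = (6.539)² / (2 × 9.8) = 42.76 / 19.60 = 2.18 m.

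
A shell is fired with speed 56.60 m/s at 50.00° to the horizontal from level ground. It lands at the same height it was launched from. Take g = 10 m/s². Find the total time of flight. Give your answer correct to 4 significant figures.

Vertical component: v_y = 56.60 sin 50.00° = 43.358 m/s.
For a projectile landing at launch height, time of flight is t = 2 v_y / g = 2 × 43.358 / 10 = 8.672 s.

8.672 s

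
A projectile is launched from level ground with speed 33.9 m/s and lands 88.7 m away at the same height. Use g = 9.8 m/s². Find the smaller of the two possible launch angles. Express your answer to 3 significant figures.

Level-ground range: R = v₀² sin(2θ)/g ⇒ sin 2θ = R g / v₀² = 88.7×9.8/33.9² = 0.7564.
2θ = arcsin(0.7564) = 49.15° or 180° − 49.15° = 130.85°.
So θ = 24.6° or θ = 65.4°.

24.6°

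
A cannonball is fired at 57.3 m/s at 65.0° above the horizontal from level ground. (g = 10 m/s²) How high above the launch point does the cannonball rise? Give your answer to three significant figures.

Vertical component of launch velocity: v_y = 57.3 sin 65.0° = 51.93 m/s.
At the highest point the vertical velocity is zero, so v_y² = 2 g h_max.
h_max = (51.93)² / (2 × 10) = 2697 / 20.00 = 135 m.

135 m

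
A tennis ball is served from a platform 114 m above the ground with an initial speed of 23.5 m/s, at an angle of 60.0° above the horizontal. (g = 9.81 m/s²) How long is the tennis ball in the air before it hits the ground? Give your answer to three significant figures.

7.32 s

Vertical component: v_y = 23.5 sin 60.0° = 20.35 m/s.
Taking up as positive with launch at y = 114 m, landing at y = 0: 0 = 114 + 20.35 t − ½(9.81) t².
Solving 4.905 t² − 20.35 t − 114 = 0 gives t = [20.35 + √(20.35² + 4·4.905·114)] / 9.810 = 7.32 s.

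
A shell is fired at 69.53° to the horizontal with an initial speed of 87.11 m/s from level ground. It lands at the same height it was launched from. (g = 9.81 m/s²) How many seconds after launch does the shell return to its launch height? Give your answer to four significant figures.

16.64 s

Vertical component: v_y = 87.11 sin 69.53° = 81.609 m/s.
For a projectile landing at launch height, time of flight is t = 2 v_y / g = 2 × 81.609 / 9.81 = 16.64 s.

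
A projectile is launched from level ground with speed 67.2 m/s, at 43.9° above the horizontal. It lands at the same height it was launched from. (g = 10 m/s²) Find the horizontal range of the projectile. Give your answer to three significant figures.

451 m

Components: v_x = 67.2 cos 43.9° = 48.42 m/s, v_y = 67.2 sin 43.9° = 46.60 m/s.
Time of flight (same landing height): t = 2 v_y / g = 2 × 46.60 / 10 = 9.320 s.
Range: R = v_x · t = 48.42 × 9.320 = 451 m.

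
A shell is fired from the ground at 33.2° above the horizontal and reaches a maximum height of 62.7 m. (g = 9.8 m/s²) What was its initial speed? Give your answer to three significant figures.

64.0 m/s

At maximum height v_y = 0, so (v₀ sin θ)² = 2 g H.
v₀ sin 33.2° = √(2 × 9.8 × 62.7) = 35.06 m/s.
v₀ = 35.06 / sin 33.2° = 35.06 / 0.5476 = 64.0 m/s.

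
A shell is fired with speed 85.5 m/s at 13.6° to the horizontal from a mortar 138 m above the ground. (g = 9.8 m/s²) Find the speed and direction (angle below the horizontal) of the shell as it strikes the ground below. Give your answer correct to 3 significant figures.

100 m/s at 33.9° below the horizontal

v_x = 85.5 cos 13.6° = 83.10 m/s (constant).
|v_y| at impact = √((20.10)² + 2×9.8×138) = 55.76 m/s.
Speed = √(83.10² + 55.76²) = 100 m/s; angle = arctan(55.76/83.10) = 33.9° below horizontal.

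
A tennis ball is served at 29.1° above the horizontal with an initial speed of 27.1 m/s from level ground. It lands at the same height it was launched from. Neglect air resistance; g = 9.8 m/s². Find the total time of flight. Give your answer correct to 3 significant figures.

Vertical component: v_y = 27.1 sin 29.1° = 13.18 m/s.
For a projectile landing at launch height, time of flight is t = 2 v_y / g = 2 × 13.18 / 9.8 = 2.69 s.

2.69 s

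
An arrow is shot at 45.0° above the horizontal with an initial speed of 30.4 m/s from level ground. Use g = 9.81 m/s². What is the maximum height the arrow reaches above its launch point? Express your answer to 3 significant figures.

23.6 m

Vertical component of launch velocity: v_y = 30.4 sin 45.0° = 21.50 m/s.
At the highest point the vertical velocity is zero, so v_y² = 2 g h_max.
h_max = (21.50)² / (2 × 9.81) = 462.2 / 19.62 = 23.6 m.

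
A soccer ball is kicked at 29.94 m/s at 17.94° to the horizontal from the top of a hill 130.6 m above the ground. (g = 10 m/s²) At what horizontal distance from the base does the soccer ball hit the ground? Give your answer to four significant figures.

174.2 m

Components: v_x = 29.94 cos 17.94° = 28.484 m/s, v_y = 29.94 sin 17.94° = 9.2221 m/s.
Vertical: 0 = 130.6 + 9.2221 t − ½(10) t² ⇒ 5.000 t² − 9.2221 t − 130.6 = 0.
t = [9.2221 + √(85.047 + 2612.0)] / 10.00 = 6.1155 s.
Horizontal: R = v_x · t = 28.484 × 6.1155 = 174.2 m.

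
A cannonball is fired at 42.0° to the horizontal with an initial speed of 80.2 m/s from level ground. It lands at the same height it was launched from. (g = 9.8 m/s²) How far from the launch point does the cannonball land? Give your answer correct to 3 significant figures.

For level ground, R = v₀² sin(2θ) / g.
sin(2 × 42.0°) = sin 84.00° = 0.9945.
R = (80.2)² × 0.9945 / 9.8 = 653 m.

653 m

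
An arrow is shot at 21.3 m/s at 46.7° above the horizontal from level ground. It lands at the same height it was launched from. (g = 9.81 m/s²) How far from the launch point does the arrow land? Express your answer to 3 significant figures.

46.2 m

Components: v_x = 21.3 cos 46.7° = 14.61 m/s, v_y = 21.3 sin 46.7° = 15.50 m/s.
Time of flight (same landing height): t = 2 v_y / g = 2 × 15.50 / 9.81 = 3.160 s.
Range: R = v_x · t = 14.61 × 3.160 = 46.2 m.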